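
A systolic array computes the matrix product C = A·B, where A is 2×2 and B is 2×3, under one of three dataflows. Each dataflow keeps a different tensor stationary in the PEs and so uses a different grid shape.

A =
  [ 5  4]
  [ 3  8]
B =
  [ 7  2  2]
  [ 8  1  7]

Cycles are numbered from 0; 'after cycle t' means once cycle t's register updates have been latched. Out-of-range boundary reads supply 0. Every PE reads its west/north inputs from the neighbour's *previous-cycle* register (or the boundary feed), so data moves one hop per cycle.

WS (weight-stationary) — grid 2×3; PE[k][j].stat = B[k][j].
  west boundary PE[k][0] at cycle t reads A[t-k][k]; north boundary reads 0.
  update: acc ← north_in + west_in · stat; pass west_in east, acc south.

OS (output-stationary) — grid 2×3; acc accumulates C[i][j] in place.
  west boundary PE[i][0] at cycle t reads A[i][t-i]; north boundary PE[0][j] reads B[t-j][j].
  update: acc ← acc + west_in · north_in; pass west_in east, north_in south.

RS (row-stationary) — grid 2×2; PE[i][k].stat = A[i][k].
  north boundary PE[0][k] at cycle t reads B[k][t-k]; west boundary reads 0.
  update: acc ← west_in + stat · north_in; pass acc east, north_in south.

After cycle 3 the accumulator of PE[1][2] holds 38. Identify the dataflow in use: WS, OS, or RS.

Under WS (2×3), PE[1][2]:
  t=0 PE[1][2]: acc=0 h=0 v=0
  t=1 PE[1][2]: acc=0 h=0 v=0
  t=2 PE[1][2]: acc=0 h=0 v=0
  t=3 PE[1][2]: acc=38 h=4 v=38
Under OS (2×3), PE[1][2]:
  t=0 PE[1][2]: acc=0 h=0 v=0
  t=1 PE[1][2]: acc=0 h=0 v=0
  t=2 PE[1][2]: acc=0 h=0 v=0
  t=3 PE[1][2]: acc=6 h=3 v=2
RS: PE[1][2] is outside its 2×2 grid.

dataflow = WS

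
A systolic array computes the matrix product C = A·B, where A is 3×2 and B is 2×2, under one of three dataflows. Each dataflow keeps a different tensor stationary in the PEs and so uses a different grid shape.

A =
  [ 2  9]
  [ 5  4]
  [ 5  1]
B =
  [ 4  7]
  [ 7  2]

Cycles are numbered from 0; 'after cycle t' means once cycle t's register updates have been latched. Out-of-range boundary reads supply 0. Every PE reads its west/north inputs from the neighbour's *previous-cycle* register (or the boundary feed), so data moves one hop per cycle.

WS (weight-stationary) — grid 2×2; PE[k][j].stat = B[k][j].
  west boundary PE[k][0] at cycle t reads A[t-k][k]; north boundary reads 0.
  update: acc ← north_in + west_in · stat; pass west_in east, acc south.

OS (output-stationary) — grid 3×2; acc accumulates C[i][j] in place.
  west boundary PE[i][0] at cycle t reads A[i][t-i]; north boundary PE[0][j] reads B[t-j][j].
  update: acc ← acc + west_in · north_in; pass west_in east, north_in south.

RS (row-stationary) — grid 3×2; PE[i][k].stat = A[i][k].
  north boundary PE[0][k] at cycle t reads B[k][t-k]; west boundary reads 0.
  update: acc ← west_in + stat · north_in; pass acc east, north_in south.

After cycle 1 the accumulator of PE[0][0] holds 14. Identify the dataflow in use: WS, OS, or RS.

WS (2×2 grid), PE[0][0]:
  c0 r0c0: 8 / 2 / 8
  c1 r0c0: 20 / 5 / 20
OS (3×2 grid), PE[0][0]:
  c0 r0c0: 8 / 2 / 4
  c1 r0c0: 71 / 9 / 7
RS (3×2 grid), PE[0][0]:
  c0 r0c0: 8 / 8 / 4
  c1 r0c0: 14 / 14 / 7

dataflow = RS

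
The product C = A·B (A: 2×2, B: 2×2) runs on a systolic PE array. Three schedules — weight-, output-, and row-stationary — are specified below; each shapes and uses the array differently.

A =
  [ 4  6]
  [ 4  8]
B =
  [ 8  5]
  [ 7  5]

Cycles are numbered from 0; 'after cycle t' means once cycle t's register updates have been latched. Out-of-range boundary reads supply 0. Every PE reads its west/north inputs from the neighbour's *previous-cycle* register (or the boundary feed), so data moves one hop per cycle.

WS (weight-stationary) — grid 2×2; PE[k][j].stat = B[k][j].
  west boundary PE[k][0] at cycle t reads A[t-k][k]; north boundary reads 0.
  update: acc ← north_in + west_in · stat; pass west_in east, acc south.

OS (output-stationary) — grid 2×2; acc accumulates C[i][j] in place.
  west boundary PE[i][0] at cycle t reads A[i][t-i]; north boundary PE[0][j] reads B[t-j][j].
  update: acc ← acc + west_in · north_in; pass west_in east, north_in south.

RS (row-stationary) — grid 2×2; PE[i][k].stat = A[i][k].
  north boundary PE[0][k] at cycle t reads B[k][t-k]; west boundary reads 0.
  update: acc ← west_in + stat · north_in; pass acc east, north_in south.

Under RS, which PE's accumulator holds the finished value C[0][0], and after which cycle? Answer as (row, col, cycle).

RS: C[0][0] accumulates in PE[0][1]:
  0: (0,1).acc=0  regs=<0,0>
  1: (0,1).acc=74  regs=<74,7>

(row, col, cycle) = (0, 1, 1)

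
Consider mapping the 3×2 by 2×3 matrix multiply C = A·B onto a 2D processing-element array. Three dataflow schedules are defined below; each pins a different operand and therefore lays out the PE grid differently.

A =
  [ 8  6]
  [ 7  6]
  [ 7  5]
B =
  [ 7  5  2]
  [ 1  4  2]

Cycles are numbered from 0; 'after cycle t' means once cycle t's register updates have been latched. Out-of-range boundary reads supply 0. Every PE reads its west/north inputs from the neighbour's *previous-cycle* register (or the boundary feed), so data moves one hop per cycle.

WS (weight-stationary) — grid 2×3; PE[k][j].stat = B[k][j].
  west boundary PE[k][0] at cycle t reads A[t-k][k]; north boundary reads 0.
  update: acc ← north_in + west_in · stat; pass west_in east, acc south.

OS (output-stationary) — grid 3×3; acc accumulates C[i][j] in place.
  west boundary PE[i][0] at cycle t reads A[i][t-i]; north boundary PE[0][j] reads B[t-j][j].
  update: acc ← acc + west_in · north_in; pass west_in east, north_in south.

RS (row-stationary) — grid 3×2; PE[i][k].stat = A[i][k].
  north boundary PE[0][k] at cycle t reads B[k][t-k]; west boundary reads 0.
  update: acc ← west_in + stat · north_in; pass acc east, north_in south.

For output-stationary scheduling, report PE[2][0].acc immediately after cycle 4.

PE[2][0].acc = 54

Tracing OS — 3×3 array, target PE[2][0]:
  0: (1,0).acc=0  regs=<0,0>
  0: (2,0).acc=0  regs=<0,0>
  1: (1,0).acc=49  regs=<7,7>
  1: (2,0).acc=0  regs=<0,0>
  2: (1,0).acc=55  regs=<6,1>
  2: (2,0).acc=49  regs=<7,7>
  3: (1,0).acc=55  regs=<0,0>
  3: (2,0).acc=54  regs=<5,1>
  4: (1,0).acc=55  regs=<0,0>
  4: (2,0).acc=54  regs=<0,0>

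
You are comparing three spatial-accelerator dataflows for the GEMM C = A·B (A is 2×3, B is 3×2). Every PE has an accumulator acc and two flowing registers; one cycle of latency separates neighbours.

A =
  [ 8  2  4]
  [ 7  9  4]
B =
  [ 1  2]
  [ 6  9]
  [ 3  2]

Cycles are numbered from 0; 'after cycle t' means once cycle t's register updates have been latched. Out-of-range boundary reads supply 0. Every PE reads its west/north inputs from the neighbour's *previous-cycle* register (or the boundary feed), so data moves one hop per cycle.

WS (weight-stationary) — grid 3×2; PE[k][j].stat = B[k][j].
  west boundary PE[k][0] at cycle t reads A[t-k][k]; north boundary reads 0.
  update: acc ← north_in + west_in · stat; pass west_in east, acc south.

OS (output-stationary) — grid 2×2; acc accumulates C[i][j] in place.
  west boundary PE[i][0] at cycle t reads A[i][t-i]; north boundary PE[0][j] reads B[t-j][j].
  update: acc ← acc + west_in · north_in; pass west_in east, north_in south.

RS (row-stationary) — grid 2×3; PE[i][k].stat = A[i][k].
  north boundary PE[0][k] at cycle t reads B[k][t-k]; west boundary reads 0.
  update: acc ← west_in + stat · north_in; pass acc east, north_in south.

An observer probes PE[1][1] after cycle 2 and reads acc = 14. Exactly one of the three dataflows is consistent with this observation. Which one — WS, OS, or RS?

dataflow = OS

WS (3×2 grid), PE[1][1]:
  c0 r1c1: 0 / 0 / 0
  c1 r1c1: 0 / 0 / 0
  c2 r1c1: 34 / 2 / 34
OS (2×2 grid), PE[1][1]:
  c0 r1c1: 0 / 0 / 0
  c1 r1c1: 0 / 0 / 0
  c2 r1c1: 14 / 7 / 2
RS (2×3 grid), PE[1][1]:
  c0 r1c1: 0 / 0 / 0
  c1 r1c1: 0 / 0 / 0
  c2 r1c1: 61 / 61 / 6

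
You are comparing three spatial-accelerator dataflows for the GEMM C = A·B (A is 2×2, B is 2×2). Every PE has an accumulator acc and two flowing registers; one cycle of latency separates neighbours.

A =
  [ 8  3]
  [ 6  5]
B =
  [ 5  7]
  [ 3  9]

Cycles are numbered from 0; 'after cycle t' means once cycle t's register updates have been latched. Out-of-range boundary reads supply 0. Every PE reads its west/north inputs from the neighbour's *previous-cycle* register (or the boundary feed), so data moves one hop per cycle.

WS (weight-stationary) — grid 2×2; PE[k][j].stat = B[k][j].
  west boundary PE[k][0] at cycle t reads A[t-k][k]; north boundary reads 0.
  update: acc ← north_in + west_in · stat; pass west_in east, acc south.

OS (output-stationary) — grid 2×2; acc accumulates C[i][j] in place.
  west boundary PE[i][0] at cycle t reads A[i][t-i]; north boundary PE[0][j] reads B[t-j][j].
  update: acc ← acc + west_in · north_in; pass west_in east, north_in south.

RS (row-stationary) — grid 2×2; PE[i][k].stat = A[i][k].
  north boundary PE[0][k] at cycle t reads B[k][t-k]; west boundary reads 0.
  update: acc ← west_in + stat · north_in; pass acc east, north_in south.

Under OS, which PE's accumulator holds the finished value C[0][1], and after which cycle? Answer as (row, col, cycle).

(row, col, cycle) = (0, 1, 2)

OS — PE[0][1] is where C[0][1] collects:
  cycle 0: PE[0][1] → acc 0, east 0, south 0
  cycle 1: PE[0][1] → acc 56, east 8, south 7
  cycle 2: PE[0][1] → acc 83, east 3, south 9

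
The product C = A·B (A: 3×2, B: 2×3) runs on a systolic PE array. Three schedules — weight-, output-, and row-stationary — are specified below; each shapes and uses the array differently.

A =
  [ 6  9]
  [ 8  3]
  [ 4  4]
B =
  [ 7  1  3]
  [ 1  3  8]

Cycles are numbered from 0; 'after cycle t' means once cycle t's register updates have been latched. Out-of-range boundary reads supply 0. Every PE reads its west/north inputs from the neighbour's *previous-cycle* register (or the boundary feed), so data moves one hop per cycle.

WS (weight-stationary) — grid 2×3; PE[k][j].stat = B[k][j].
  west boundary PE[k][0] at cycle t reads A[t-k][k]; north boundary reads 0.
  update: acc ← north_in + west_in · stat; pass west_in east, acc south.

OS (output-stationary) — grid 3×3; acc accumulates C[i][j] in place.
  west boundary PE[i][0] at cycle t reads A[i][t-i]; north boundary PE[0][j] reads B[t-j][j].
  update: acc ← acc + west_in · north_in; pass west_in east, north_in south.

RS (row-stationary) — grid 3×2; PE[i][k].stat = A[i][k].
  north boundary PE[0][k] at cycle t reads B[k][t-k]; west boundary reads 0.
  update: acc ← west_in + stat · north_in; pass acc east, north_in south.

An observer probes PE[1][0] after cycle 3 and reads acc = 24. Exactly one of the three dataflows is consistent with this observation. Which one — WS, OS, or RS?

dataflow = RS

Under WS (2×3), PE[1][0]:
  c0 r1c0: 0 / 0 / 0
  c1 r1c0: 51 / 9 / 51
  c2 r1c0: 59 / 3 / 59
  c3 r1c0: 32 / 4 / 32
Under OS (3×3), PE[1][0]:
  c0 r1c0: 0 / 0 / 0
  c1 r1c0: 56 / 8 / 7
  c2 r1c0: 59 / 3 / 1
  c3 r1c0: 59 / 0 / 0
Under RS (3×2), PE[1][0]:
  c0 r1c0: 0 / 0 / 0
  c1 r1c0: 56 / 56 / 7
  c2 r1c0: 8 / 8 / 1
  c3 r1c0: 24 / 24 / 3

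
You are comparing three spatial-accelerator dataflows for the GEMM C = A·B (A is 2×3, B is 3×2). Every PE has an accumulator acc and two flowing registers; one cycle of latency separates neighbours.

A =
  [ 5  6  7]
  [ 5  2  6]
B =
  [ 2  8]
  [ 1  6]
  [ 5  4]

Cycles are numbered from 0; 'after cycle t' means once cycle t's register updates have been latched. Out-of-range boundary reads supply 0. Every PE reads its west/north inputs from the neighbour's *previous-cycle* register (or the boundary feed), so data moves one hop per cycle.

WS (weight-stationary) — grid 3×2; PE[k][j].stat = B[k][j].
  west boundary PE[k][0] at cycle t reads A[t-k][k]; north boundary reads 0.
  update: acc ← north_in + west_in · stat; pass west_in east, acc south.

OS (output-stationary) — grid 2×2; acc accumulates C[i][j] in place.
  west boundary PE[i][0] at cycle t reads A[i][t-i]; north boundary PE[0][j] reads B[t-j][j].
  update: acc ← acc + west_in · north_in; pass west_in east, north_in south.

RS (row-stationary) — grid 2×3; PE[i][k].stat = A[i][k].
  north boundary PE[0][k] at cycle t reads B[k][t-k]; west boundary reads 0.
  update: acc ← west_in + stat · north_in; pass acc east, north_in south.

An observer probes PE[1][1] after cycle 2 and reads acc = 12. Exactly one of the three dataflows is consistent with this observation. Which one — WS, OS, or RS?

Under WS (3×2), PE[1][1]:
  @0  [1,1]  acc 0  |  →0  ↓0
  @1  [1,1]  acc 0  |  →0  ↓0
  @2  [1,1]  acc 76  |  →6  ↓76
Under OS (2×2), PE[1][1]:
  @0  [1,1]  acc 0  |  →0  ↓0
  @1  [1,1]  acc 0  |  →0  ↓0
  @2  [1,1]  acc 40  |  →5  ↓8
Under RS (2×3), PE[1][1]:
  @0  [1,1]  acc 0  |  →0  ↓0
  @1  [1,1]  acc 0  |  →0  ↓0
  @2  [1,1]  acc 12  |  →12  ↓1

dataflow = RS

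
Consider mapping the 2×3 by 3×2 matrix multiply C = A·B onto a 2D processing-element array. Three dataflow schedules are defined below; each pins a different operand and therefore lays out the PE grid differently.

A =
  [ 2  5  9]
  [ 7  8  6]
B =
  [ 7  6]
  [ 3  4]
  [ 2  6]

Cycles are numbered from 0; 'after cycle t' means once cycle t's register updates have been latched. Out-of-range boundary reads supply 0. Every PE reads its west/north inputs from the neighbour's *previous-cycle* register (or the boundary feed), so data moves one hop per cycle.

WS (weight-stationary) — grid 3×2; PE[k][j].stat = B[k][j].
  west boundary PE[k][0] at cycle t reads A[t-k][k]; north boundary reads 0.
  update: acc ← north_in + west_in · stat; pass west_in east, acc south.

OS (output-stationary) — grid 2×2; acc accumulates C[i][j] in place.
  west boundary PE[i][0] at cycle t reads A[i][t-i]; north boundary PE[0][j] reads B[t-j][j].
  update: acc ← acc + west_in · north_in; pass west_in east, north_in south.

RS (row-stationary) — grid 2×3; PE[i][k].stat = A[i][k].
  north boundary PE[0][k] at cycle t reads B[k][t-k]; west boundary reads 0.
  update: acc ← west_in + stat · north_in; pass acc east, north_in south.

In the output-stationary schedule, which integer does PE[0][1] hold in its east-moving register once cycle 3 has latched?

Tracing OS — 2×2 array, target PE[0][1]:
  cycle 0: PE[0][0] → acc 14, east 2, south 7
  cycle 0: PE[0][1] → acc 0, east 0, south 0
  cycle 1: PE[0][0] → acc 29, east 5, south 3
  cycle 1: PE[0][1] → acc 12, east 2, south 6
  cycle 2: PE[0][0] → acc 47, east 9, south 2
  cycle 2: PE[0][1] → acc 32, east 5, south 4
  cycle 3: PE[0][0] → acc 47, east 0, south 0
  cycle 3: PE[0][1] → acc 86, east 9, south 6

register = 9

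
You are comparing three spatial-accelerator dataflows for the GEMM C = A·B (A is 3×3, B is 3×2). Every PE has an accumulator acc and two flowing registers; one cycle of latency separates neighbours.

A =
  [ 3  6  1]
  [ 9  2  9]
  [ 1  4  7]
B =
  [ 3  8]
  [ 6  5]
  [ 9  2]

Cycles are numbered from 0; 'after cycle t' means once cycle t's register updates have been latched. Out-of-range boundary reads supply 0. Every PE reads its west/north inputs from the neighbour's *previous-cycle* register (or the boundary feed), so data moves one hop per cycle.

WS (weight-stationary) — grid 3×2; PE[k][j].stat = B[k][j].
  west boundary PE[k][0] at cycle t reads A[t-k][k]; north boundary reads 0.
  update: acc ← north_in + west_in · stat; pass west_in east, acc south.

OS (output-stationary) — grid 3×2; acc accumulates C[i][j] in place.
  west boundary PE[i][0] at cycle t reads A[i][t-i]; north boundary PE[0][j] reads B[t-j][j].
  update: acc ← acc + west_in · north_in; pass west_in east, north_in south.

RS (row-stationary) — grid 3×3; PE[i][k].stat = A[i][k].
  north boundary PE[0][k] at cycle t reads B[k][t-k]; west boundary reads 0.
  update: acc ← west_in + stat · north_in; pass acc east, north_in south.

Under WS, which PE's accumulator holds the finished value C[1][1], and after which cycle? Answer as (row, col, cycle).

(row, col, cycle) = (2, 1, 4)

WS: C[1][1] accumulates in PE[2][1]:
  [0] (2,1) acc=0 (h:0 v:0)
  [1] (2,1) acc=0 (h:0 v:0)
  [2] (2,1) acc=0 (h:0 v:0)
  [3] (2,1) acc=56 (h:1 v:56)
  [4] (2,1) acc=100 (h:9 v:100)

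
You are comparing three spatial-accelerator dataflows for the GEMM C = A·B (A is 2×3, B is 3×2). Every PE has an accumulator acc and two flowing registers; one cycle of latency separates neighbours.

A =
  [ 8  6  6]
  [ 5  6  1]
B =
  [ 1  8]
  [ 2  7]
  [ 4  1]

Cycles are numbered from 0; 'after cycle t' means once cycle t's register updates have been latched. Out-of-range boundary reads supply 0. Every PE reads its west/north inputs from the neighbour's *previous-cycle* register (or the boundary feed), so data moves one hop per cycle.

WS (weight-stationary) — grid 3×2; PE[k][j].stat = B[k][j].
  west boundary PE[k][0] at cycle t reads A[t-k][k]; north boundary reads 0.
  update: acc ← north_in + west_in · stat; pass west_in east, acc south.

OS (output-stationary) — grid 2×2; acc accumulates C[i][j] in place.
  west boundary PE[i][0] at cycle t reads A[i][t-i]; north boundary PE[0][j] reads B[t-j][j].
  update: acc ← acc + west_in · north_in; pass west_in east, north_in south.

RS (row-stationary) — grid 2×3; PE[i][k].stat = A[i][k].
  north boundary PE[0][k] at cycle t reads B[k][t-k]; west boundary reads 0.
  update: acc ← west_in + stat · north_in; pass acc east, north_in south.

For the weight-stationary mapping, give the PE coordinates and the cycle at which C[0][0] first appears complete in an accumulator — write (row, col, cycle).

WS: C[0][0] accumulates in PE[2][0]:
  c0 r2c0: 0 / 0 / 0
  c1 r2c0: 0 / 0 / 0
  c2 r2c0: 44 / 6 / 44

(row, col, cycle) = (2, 0, 2)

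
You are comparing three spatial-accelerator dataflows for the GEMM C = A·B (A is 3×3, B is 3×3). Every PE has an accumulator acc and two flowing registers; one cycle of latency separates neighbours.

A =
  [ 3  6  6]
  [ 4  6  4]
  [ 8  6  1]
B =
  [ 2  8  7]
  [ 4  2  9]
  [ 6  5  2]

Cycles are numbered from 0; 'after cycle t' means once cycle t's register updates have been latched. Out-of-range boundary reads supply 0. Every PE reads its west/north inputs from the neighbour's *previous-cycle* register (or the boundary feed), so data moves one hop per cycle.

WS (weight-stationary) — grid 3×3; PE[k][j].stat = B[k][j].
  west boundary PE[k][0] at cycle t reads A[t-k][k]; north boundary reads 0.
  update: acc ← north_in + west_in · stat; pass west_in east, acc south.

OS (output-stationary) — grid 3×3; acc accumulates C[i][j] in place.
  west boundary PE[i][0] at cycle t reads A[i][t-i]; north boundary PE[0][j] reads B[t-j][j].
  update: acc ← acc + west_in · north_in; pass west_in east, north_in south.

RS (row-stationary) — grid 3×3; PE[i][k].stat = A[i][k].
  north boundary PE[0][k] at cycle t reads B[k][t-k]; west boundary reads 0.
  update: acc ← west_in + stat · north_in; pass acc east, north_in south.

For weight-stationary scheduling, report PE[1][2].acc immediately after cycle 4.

PE[1][2].acc = 82

WS (3×3). Following PE[1][2] plus its west/north inputs:
  step 0 · PE0,2: acc=0; fwd→0 fwd↓0
  step 0 · PE1,1: acc=0; fwd→0 fwd↓0
  step 0 · PE1,2: acc=0; fwd→0 fwd↓0
  step 1 · PE0,2: acc=0; fwd→0 fwd↓0
  step 1 · PE1,1: acc=0; fwd→0 fwd↓0
  step 1 · PE1,2: acc=0; fwd→0 fwd↓0
  step 2 · PE0,2: acc=21; fwd→3 fwd↓21
  step 2 · PE1,1: acc=36; fwd→6 fwd↓36
  step 2 · PE1,2: acc=0; fwd→0 fwd↓0
  step 3 · PE0,2: acc=28; fwd→4 fwd↓28
  step 3 · PE1,1: acc=44; fwd→6 fwd↓44
  step 3 · PE1,2: acc=75; fwd→6 fwd↓75
  step 4 · PE0,2: acc=56; fwd→8 fwd↓56
  step 4 · PE1,1: acc=76; fwd→6 fwd↓76
  step 4 · PE1,2: acc=82; fwd→6 fwd↓82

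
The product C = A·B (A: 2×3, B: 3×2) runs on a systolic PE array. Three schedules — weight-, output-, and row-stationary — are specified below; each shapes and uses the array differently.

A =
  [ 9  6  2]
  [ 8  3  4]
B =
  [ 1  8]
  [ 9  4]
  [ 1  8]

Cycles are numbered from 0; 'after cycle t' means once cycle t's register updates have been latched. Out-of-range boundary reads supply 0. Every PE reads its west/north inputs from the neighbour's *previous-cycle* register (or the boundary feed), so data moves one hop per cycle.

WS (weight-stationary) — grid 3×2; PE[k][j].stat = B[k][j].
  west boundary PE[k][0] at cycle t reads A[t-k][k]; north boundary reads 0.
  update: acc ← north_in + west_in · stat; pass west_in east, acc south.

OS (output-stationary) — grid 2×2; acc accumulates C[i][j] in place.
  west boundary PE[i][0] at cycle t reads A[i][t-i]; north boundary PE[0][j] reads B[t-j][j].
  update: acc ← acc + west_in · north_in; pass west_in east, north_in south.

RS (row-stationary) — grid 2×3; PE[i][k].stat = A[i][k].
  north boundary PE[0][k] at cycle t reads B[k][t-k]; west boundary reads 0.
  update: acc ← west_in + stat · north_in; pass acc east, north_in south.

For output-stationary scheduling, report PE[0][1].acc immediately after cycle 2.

OS (2×2). Following PE[0][1] plus its west/north inputs:
  after 0 — PE[0][0] acc=9, pass-E 9, pass-S 1
  after 0 — PE[0][1] acc=0, pass-E 0, pass-S 0
  after 1 — PE[0][0] acc=63, pass-E 6, pass-S 9
  after 1 — PE[0][1] acc=72, pass-E 9, pass-S 8
  after 2 — PE[0][0] acc=65, pass-E 2, pass-S 1
  after 2 — PE[0][1] acc=96, pass-E 6, pass-S 4

PE[0][1].acc = 96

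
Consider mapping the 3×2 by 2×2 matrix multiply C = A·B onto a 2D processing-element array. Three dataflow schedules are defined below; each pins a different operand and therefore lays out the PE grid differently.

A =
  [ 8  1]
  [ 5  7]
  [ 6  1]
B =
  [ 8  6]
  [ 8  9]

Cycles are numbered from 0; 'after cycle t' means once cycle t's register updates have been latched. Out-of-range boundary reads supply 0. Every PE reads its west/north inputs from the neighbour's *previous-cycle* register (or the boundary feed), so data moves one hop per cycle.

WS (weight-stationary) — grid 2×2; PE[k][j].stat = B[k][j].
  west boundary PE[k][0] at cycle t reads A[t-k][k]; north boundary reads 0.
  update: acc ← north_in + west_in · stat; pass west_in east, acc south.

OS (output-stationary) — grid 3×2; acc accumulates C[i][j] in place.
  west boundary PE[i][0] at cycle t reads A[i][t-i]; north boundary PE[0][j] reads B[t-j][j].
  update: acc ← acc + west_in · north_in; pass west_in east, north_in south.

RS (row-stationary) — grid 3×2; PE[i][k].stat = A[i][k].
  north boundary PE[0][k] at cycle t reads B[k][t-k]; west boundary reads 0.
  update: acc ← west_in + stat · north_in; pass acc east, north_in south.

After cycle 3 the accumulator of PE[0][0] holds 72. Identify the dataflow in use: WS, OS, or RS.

— WS: 2×2; PE[0][0] trace:
  step 0 · PE0,0: acc=64; fwd→8 fwd↓64
  step 1 · PE0,0: acc=40; fwd→5 fwd↓40
  step 2 · PE0,0: acc=48; fwd→6 fwd↓48
  step 3 · PE0,0: acc=0; fwd→0 fwd↓0
— OS: 3×2; PE[0][0] trace:
  step 0 · PE0,0: acc=64; fwd→8 fwd↓8
  step 1 · PE0,0: acc=72; fwd→1 fwd↓8
  step 2 · PE0,0: acc=72; fwd→0 fwd↓0
  step 3 · PE0,0: acc=72; fwd→0 fwd↓0
— RS: 3×2; PE[0][0] trace:
  step 0 · PE0,0: acc=64; fwd→64 fwd↓8
  step 1 · PE0,0: acc=48; fwd→48 fwd↓6
  step 2 · PE0,0: acc=0; fwd→0 fwd↓0
  step 3 · PE0,0: acc=0; fwd→0 fwd↓0

dataflow = OS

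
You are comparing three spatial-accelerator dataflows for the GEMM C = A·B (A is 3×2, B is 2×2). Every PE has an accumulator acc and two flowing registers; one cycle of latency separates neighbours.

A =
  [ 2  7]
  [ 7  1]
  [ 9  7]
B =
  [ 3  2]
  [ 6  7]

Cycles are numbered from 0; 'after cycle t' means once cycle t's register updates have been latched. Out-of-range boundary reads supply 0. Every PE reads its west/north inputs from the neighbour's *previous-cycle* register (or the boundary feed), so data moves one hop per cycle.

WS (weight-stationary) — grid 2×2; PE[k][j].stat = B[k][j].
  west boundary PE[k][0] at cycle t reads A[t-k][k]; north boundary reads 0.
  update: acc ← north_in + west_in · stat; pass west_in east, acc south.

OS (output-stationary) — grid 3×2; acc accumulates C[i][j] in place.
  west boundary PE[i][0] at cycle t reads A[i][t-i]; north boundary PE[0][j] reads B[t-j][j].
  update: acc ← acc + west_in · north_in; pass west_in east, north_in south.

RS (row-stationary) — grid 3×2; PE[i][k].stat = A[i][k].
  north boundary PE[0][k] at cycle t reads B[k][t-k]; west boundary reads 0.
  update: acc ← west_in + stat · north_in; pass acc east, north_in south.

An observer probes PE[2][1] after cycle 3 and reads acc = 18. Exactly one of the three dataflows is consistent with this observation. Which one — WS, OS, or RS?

dataflow = OS

— WS: 2×2 array has no PE[2][1].
OS (3×2 grid), PE[2][1]:
  cycle 0: PE[2][1] → acc 0, east 0, south 0
  cycle 1: PE[2][1] → acc 0, east 0, south 0
  cycle 2: PE[2][1] → acc 0, east 0, south 0
  cycle 3: PE[2][1] → acc 18, east 9, south 2
RS (3×2 grid), PE[2][1]:
  cycle 0: PE[2][1] → acc 0, east 0, south 0
  cycle 1: PE[2][1] → acc 0, east 0, south 0
  cycle 2: PE[2][1] → acc 0, east 0, south 0
  cycle 3: PE[2][1] → acc 69, east 69, south 6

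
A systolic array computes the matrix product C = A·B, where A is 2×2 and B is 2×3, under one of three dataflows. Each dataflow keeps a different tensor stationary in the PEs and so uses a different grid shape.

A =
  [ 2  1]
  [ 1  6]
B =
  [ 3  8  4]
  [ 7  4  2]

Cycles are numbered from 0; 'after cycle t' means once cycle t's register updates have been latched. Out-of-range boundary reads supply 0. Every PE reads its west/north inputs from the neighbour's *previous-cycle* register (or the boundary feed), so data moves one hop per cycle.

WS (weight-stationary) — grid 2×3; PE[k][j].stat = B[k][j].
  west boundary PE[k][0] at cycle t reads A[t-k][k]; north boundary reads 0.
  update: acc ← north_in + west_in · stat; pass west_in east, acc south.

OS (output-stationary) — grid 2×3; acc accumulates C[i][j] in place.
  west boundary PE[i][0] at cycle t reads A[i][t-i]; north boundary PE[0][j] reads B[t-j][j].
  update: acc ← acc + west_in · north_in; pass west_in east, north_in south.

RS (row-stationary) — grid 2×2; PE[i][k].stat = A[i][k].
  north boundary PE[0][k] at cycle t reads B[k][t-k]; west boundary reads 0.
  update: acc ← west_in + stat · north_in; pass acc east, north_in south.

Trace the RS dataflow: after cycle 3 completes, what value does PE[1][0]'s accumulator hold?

PE[1][0].acc = 4

Tracing RS — 2×2 array, target PE[1][0]:
  [0] (0,0) acc=6 (h:6 v:3)
  [0] (1,0) acc=0 (h:0 v:0)
  [1] (0,0) acc=16 (h:16 v:8)
  [1] (1,0) acc=3 (h:3 v:3)
  [2] (0,0) acc=8 (h:8 v:4)
  [2] (1,0) acc=8 (h:8 v:8)
  [3] (0,0) acc=0 (h:0 v:0)
  [3] (1,0) acc=4 (h:4 v:4)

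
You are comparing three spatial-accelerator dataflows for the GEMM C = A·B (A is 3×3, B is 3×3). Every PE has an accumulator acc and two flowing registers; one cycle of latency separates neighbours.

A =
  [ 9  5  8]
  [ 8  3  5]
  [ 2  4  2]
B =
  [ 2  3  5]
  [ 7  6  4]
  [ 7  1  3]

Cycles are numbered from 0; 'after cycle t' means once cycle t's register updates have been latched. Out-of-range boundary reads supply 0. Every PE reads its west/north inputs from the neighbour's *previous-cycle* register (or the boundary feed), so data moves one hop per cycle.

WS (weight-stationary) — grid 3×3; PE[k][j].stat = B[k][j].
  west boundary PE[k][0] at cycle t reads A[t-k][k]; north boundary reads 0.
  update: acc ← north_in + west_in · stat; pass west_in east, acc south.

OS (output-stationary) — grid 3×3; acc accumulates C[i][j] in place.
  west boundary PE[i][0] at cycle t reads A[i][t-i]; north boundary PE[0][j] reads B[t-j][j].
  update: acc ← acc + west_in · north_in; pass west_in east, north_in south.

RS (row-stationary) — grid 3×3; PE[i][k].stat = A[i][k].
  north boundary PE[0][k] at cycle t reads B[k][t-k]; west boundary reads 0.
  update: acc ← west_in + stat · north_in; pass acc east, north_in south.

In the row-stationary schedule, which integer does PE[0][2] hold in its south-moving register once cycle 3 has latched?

register = 1

RS (3×3). Following PE[0][2] plus its west/north inputs:
  after 0 — PE[0][1] acc=0, pass-E 0, pass-S 0
  after 0 — PE[0][2] acc=0, pass-E 0, pass-S 0
  after 1 — PE[0][1] acc=53, pass-E 53, pass-S 7
  after 1 — PE[0][2] acc=0, pass-E 0, pass-S 0
  after 2 — PE[0][1] acc=57, pass-E 57, pass-S 6
  after 2 — PE[0][2] acc=109, pass-E 109, pass-S 7
  after 3 — PE[0][1] acc=65, pass-E 65, pass-S 4
  after 3 — PE[0][2] acc=65, pass-E 65, pass-S 1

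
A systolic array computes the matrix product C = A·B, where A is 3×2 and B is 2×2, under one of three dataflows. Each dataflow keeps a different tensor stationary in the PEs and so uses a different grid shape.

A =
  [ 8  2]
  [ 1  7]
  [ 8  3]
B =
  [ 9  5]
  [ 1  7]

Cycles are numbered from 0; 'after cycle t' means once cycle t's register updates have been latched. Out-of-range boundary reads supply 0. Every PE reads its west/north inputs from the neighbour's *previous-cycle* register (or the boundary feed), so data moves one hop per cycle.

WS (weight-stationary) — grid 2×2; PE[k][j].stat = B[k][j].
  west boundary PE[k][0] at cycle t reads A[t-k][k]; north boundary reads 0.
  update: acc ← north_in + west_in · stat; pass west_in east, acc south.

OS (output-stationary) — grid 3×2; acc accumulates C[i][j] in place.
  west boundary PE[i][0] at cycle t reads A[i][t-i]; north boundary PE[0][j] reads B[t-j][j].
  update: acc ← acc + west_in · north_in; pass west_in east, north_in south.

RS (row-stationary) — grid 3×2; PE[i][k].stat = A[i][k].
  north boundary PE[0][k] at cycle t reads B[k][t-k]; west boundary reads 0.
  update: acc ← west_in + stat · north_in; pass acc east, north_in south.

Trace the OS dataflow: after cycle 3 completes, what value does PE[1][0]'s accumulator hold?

PE[1][0].acc = 16

Tracing OS — 3×2 array, target PE[1][0]:
  t=0 PE[0][0]: acc=72 h=8 v=9
  t=0 PE[1][0]: acc=0 h=0 v=0
  t=1 PE[0][0]: acc=74 h=2 v=1
  t=1 PE[1][0]: acc=9 h=1 v=9
  t=2 PE[0][0]: acc=74 h=0 v=0
  t=2 PE[1][0]: acc=16 h=7 v=1
  t=3 PE[0][0]: acc=74 h=0 v=0
  t=3 PE[1][0]: acc=16 h=0 v=0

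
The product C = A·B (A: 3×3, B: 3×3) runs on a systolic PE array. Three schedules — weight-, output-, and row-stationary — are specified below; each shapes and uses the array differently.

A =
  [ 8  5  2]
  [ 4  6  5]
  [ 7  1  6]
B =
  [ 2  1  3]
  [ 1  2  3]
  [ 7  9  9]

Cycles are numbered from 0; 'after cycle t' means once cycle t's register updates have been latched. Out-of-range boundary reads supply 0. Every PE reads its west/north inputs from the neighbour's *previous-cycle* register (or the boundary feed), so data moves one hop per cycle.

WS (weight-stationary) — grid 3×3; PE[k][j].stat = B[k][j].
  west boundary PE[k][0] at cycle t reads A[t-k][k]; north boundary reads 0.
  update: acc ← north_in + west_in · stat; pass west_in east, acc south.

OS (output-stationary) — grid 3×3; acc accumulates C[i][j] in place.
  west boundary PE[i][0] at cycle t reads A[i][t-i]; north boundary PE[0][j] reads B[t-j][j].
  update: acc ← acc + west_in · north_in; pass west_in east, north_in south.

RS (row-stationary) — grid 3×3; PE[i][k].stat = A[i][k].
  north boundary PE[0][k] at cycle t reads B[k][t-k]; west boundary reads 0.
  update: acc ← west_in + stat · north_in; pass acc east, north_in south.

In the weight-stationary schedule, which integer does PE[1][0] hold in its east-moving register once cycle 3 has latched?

register = 1

WS 3×3: PE[1][0] cycle-by-cycle (with neighbour feeds):
  @0  [0,0]  acc 16  |  →8  ↓16
  @0  [1,0]  acc 0  |  →0  ↓0
  @1  [0,0]  acc 8  |  →4  ↓8
  @1  [1,0]  acc 21  |  →5  ↓21
  @2  [0,0]  acc 14  |  →7  ↓14
  @2  [1,0]  acc 14  |  →6  ↓14
  @3  [0,0]  acc 0  |  →0  ↓0
  @3  [1,0]  acc 15  |  →1  ↓15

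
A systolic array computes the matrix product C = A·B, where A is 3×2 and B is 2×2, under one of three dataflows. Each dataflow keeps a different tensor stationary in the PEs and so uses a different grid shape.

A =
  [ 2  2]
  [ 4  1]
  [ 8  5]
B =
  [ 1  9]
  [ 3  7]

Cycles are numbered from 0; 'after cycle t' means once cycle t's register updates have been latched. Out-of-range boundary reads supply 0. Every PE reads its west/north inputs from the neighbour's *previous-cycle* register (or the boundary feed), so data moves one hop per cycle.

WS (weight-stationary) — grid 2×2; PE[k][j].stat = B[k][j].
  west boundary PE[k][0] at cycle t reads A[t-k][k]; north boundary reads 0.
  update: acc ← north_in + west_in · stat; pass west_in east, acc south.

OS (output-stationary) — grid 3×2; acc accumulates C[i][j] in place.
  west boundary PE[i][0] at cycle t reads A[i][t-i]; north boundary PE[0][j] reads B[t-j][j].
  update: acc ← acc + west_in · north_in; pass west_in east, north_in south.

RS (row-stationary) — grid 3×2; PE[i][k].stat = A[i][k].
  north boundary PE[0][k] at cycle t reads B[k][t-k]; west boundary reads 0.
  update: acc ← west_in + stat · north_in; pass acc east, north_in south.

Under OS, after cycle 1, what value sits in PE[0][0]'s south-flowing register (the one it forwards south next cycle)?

register = 3

Tracing OS — 3×2 array, target PE[0][0]:
  cycle 0: PE[0][0] → acc 2, east 2, south 1
  cycle 1: PE[0][0] → acc 8, east 2, south 3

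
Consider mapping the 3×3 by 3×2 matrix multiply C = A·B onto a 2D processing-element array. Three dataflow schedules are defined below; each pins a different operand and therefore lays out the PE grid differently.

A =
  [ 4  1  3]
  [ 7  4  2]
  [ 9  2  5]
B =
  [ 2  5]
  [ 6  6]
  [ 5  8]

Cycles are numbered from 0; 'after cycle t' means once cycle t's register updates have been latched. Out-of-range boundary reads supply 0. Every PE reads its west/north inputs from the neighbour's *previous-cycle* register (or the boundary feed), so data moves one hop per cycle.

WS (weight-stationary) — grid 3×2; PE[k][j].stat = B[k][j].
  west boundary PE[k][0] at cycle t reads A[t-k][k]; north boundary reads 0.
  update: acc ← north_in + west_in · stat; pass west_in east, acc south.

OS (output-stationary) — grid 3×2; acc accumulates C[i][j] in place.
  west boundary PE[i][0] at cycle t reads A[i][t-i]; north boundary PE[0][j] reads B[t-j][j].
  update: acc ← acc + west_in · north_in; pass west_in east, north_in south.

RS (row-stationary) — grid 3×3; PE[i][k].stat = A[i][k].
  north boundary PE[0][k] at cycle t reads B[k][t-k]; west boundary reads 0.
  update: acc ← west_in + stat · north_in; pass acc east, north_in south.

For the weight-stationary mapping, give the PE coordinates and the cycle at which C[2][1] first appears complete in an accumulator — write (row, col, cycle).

WS — PE[2][1] is where C[2][1] collects:
  step 0 · PE2,1: acc=0; fwd→0 fwd↓0
  step 1 · PE2,1: acc=0; fwd→0 fwd↓0
  step 2 · PE2,1: acc=0; fwd→0 fwd↓0
  step 3 · PE2,1: acc=50; fwd→3 fwd↓50
  step 4 · PE2,1: acc=75; fwd→2 fwd↓75
  step 5 · PE2,1: acc=97; fwd→5 fwd↓97

(row, col, cycle) = (2, 1, 5)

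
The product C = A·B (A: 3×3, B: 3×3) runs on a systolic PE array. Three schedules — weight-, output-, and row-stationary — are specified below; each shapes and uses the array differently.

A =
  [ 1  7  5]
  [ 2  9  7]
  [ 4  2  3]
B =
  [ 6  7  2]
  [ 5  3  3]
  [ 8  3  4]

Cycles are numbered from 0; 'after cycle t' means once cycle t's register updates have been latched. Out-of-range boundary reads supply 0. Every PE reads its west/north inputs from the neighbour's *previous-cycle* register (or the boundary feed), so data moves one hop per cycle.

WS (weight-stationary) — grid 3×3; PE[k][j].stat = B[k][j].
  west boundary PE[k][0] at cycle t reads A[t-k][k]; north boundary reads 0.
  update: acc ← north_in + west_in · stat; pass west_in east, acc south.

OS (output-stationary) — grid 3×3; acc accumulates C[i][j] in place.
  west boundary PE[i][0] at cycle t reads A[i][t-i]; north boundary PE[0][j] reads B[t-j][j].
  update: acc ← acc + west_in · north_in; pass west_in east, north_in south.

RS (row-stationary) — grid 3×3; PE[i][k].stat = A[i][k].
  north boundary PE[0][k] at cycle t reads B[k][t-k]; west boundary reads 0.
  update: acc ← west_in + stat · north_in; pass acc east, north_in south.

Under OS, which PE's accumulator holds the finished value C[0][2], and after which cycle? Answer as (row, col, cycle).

Under OS, C[0][2] lands at PE[0][2]:
  cycle 0: PE[0][2] → acc 0, east 0, south 0
  cycle 1: PE[0][2] → acc 0, east 0, south 0
  cycle 2: PE[0][2] → acc 2, east 1, south 2
  cycle 3: PE[0][2] → acc 23, east 7, south 3
  cycle 4: PE[0][2] → acc 43, east 5, south 4

(row, col, cycle) = (0, 2, 4)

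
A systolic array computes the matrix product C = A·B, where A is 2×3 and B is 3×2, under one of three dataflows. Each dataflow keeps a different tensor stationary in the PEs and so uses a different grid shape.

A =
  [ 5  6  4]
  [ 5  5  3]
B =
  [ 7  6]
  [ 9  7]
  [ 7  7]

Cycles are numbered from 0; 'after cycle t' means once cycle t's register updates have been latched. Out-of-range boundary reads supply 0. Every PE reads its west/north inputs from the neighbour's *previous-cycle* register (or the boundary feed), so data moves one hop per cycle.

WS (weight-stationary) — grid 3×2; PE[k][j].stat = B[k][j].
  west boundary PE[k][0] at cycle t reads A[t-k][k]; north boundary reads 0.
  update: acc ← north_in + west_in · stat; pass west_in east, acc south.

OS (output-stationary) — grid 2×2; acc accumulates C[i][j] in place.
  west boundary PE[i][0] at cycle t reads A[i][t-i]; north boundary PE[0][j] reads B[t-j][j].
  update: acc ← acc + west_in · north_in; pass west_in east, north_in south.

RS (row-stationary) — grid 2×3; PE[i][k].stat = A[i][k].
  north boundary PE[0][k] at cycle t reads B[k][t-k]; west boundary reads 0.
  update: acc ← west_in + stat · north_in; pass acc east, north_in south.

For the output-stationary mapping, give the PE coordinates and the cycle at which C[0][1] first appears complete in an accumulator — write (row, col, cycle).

Under OS, C[0][1] lands at PE[0][1]:
  step 0 · PE0,1: acc=0; fwd→0 fwd↓0
  step 1 · PE0,1: acc=30; fwd→5 fwd↓6
  step 2 · PE0,1: acc=72; fwd→6 fwd↓7
  step 3 · PE0,1: acc=100; fwd→4 fwd↓7

(row, col, cycle) = (0, 1, 3)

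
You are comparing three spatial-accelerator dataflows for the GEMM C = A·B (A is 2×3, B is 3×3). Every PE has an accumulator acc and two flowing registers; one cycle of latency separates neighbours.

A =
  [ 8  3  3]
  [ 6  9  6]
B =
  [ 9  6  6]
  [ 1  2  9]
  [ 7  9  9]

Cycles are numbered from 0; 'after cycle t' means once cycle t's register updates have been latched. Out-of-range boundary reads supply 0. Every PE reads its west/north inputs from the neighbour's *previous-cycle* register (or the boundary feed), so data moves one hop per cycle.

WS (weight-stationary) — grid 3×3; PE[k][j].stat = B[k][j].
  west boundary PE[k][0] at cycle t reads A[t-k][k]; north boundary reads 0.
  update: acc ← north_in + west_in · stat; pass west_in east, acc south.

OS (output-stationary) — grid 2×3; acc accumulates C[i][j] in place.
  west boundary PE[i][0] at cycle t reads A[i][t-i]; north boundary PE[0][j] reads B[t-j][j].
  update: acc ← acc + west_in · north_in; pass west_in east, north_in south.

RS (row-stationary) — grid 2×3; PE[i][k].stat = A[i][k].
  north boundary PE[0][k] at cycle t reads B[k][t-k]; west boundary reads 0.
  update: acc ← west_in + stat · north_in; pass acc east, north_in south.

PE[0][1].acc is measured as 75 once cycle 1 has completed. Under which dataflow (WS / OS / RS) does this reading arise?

WS [3×3] PE[0][1] across cycles:
  cycle 0: PE[0][1] → acc 0, east 0, south 0
  cycle 1: PE[0][1] → acc 48, east 8, south 48
OS [2×3] PE[0][1] across cycles:
  cycle 0: PE[0][1] → acc 0, east 0, south 0
  cycle 1: PE[0][1] → acc 48, east 8, south 6
RS [2×3] PE[0][1] across cycles:
  cycle 0: PE[0][1] → acc 0, east 0, south 0
  cycle 1: PE[0][1] → acc 75, east 75, south 1

dataflow = RS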